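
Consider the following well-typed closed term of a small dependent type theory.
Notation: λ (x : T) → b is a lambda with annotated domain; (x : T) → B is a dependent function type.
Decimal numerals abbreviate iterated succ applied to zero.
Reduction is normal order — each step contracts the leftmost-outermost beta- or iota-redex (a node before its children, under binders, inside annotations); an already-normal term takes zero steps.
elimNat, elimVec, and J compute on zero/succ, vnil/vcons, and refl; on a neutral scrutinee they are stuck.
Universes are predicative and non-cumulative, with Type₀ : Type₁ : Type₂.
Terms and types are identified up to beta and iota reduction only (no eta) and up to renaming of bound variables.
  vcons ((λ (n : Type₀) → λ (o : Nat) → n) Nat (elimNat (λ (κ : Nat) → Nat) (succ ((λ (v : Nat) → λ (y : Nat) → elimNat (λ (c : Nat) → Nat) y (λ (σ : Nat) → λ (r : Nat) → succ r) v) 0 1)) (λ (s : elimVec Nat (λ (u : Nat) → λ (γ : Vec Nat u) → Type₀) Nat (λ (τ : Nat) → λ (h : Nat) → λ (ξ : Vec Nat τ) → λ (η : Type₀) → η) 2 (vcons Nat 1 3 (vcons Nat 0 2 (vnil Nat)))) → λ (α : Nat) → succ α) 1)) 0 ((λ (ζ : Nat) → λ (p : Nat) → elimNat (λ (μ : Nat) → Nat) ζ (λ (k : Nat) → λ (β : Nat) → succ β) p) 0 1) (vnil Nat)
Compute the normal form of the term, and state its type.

resulting normal form:
  vcons Nat 0 1 (vnil Nat)
the term's type:
  Vec Nat 1


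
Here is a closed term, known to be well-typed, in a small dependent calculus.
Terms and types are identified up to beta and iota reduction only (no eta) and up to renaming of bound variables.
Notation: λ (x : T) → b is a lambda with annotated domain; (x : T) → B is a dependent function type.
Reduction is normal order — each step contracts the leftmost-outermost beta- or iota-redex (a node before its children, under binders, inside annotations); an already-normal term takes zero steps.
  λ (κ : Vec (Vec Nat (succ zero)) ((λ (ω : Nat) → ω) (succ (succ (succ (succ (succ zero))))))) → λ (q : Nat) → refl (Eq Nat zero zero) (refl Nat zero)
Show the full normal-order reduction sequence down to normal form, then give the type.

reduction (normal order):
  λ (κ : Vec (Vec Nat (succ zero)) ((λ (ω : Nat) → ω) (succ (succ (succ (succ (succ zero))))))) → λ (q : Nat) → refl (Eq Nat zero zero) (refl Nat zero)
  ~> λ (κ : Vec (Vec Nat (succ zero)) (succ (succ (succ (succ (succ zero)))))) → λ (ω : Nat) → refl (Eq Nat zero zero) (refl Nat zero)
the term's type:
  (κ : Vec (Vec Nat (succ zero)) (succ (succ (succ (succ (succ zero)))))) → (ω : Nat) → Eq (Eq Nat zero zero) (refl Nat zero) (refl Nat zero)


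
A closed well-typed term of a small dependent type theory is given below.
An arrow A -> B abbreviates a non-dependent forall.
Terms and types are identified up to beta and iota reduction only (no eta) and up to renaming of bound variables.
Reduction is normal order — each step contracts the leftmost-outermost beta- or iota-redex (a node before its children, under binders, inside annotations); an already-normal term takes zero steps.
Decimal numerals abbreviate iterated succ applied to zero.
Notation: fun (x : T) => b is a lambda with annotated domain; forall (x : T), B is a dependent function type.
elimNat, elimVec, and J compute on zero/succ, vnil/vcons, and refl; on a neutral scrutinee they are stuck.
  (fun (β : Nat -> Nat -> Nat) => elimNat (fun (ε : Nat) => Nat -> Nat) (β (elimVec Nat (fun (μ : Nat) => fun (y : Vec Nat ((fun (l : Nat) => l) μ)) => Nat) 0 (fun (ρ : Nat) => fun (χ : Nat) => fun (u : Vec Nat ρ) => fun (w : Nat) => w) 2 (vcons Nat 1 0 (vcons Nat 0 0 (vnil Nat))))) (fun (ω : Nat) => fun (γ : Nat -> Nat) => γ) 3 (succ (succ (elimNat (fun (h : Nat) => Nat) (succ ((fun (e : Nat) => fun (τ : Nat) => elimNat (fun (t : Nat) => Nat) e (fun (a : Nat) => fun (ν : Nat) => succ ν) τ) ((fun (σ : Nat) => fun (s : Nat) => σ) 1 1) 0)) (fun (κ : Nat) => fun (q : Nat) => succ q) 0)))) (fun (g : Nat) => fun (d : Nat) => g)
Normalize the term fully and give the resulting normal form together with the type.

resulting normal form:
  0
type:
  Nat


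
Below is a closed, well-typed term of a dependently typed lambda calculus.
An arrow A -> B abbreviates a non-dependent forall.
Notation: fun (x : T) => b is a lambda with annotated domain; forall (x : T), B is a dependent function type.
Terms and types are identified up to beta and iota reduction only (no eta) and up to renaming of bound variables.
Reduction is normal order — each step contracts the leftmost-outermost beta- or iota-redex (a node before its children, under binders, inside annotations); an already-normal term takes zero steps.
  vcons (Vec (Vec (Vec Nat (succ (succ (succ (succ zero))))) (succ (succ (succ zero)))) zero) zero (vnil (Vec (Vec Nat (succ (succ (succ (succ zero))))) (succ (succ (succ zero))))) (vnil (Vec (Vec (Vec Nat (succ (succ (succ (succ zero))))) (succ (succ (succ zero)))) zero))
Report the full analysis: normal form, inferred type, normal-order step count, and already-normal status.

resulting normal form:
  vcons (Vec (Vec (Vec Nat (succ (succ (succ (succ zero))))) (succ (succ (succ zero)))) zero) zero (vnil (Vec (Vec Nat (succ (succ (succ (succ zero))))) (succ (succ (succ zero))))) (vnil (Vec (Vec (Vec Nat (succ (succ (succ (succ zero))))) (succ (succ (succ zero)))) zero))
inferred type:
  Vec (Vec (Vec (Vec Nat (succ (succ (succ (succ zero))))) (succ (succ (succ zero)))) zero) (succ zero)
reduction steps (normal order): 0
term was already normal: yes


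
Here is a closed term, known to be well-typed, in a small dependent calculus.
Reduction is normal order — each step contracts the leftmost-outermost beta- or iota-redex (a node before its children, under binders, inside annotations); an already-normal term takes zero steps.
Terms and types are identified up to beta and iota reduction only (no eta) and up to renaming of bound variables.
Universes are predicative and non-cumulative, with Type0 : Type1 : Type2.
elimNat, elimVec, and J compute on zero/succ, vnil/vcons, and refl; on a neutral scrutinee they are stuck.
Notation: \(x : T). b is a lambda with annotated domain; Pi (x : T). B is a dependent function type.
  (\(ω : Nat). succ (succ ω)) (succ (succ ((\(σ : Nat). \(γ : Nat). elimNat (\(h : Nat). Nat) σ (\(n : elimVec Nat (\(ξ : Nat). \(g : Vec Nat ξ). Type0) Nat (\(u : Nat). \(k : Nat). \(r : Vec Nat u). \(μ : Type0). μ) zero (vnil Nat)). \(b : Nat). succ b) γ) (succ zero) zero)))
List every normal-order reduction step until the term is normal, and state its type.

reduction (normal order):
  (\(ω : Nat). succ (succ ω)) (succ (succ ((\(σ : Nat). \(γ : Nat). elimNat (\(h : Nat). Nat) σ (\(n : elimVec Nat (\(ξ : Nat). \(g : Vec Nat ξ). Type0) Nat (\(u : Nat). \(k : Nat). \(r : Vec Nat u). \(μ : Type0). μ) zero (vnil Nat)). \(b : Nat). succ b) γ) (succ zero) zero)))
  ~> succ (succ (succ (succ ((\(ω : Nat). \(σ : Nat). elimNat (\(γ : Nat). Nat) ω (\(h : elimVec Nat (\(n : Nat). \(ξ : Vec Nat n). Type0) Nat (\(g : Nat). \(u : Nat). \(k : Vec Nat g). \(r : Type0). r) zero (vnil Nat)). \(μ : Nat). succ μ) σ) (succ zero) zero))))
  ~> succ (succ (succ (succ ((\(ω : Nat). elimNat (\(σ : Nat). Nat) (succ zero) (\(γ : elimVec Nat (\(h : Nat). \(n : Vec Nat h). Type0) Nat (\(ξ : Nat). \(g : Nat). \(u : Vec Nat ξ). \(k : Type0). k) zero (vnil Nat)). \(r : Nat). succ r) ω) zero))))
  ~> succ (succ (succ (succ (elimNat (\(ω : Nat). Nat) (succ zero) (\(σ : elimVec Nat (\(γ : Nat). \(h : Vec Nat γ). Type0) Nat (\(n : Nat). \(ξ : Nat). \(g : Vec Nat n). \(u : Type0). u) zero (vnil Nat)). \(k : Nat). succ k) zero))))
  ~> succ (succ (succ (succ (succ zero))))
the term's type:
  Nat


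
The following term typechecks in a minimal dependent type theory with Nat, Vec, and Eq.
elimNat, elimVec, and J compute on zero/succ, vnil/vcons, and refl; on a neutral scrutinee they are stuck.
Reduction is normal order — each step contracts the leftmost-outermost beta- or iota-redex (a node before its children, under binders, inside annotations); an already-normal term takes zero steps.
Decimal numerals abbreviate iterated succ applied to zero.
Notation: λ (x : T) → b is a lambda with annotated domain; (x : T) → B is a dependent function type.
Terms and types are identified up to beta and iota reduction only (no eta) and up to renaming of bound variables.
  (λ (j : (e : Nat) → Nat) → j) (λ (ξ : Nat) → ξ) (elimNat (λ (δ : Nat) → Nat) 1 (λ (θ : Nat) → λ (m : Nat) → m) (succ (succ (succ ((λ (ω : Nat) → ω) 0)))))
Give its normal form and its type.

resulting normal form:
  1
type:
  Nat


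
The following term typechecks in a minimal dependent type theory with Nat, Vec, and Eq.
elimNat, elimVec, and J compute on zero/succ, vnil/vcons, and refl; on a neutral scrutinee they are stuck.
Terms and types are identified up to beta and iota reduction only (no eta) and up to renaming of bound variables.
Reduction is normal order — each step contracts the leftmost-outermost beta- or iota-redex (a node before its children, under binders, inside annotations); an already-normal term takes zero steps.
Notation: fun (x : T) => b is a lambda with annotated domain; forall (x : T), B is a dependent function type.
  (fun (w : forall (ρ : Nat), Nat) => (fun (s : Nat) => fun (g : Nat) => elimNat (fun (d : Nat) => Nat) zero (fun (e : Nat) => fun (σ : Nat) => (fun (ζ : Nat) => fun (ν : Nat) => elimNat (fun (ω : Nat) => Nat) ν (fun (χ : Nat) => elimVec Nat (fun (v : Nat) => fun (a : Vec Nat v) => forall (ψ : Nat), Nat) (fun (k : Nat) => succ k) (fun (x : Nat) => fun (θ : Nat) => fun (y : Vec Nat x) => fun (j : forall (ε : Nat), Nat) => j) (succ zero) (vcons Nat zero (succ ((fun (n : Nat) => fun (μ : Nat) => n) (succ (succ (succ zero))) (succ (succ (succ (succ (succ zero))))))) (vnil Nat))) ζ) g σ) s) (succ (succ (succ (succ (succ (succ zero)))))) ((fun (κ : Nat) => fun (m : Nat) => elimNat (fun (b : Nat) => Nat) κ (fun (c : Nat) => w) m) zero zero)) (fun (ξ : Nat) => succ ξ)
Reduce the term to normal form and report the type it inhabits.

normal form:
  zero
inferred type:
  Nat


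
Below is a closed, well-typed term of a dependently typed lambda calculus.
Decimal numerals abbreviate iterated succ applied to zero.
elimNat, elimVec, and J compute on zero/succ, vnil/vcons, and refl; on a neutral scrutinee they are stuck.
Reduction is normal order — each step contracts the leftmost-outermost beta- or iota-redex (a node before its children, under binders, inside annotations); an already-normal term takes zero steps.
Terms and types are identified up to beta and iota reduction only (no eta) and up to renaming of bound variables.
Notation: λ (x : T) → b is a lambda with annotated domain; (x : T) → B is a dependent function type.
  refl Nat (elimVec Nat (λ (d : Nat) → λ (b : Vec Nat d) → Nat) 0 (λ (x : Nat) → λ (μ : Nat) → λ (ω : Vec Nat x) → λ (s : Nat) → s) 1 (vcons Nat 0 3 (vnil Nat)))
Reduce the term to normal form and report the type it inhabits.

resulting normal form:
  refl Nat 0
the term's type:
  Eq Nat 0 0
observation: contracting an elimVec iota-redex first, the term normalizes in 6 steps.


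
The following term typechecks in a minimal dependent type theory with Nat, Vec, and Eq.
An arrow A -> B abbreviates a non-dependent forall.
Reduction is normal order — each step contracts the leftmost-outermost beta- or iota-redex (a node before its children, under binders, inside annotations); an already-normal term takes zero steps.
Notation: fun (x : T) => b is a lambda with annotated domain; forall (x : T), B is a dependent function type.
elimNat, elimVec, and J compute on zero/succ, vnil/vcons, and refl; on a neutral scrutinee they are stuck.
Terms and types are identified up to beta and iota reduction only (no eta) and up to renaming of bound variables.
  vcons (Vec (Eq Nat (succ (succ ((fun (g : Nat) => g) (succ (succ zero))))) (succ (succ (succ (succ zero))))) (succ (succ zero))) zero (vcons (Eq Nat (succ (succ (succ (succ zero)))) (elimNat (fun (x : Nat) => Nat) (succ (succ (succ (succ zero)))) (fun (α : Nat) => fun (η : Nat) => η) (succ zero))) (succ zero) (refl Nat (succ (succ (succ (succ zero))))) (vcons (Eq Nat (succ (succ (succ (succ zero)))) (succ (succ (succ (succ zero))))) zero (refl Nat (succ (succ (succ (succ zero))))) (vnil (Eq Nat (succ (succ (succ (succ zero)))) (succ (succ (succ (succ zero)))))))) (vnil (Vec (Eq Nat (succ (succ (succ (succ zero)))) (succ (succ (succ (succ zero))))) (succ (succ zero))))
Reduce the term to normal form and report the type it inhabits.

normal form:
  vcons (Vec (Eq Nat (succ (succ (succ (succ zero)))) (succ (succ (succ (succ zero))))) (succ (succ zero))) zero (vcons (Eq Nat (succ (succ (succ (succ zero)))) (succ (succ (succ (succ zero))))) (succ zero) (refl Nat (succ (succ (succ (succ zero))))) (vcons (Eq Nat (succ (succ (succ (succ zero)))) (succ (succ (succ (succ zero))))) zero (refl Nat (succ (succ (succ (succ zero))))) (vnil (Eq Nat (succ (succ (succ (succ zero)))) (succ (succ (succ (succ zero)))))))) (vnil (Vec (Eq Nat (succ (succ (succ (succ zero)))) (succ (succ (succ (succ zero))))) (succ (succ zero))))
inferred type:
  Vec (Vec (Eq Nat (succ (succ (succ (succ zero)))) (succ (succ (succ (succ zero))))) (succ (succ zero))) (succ zero)
observation: 5 normal-order steps normalize the term, beginning with a beta-redex.


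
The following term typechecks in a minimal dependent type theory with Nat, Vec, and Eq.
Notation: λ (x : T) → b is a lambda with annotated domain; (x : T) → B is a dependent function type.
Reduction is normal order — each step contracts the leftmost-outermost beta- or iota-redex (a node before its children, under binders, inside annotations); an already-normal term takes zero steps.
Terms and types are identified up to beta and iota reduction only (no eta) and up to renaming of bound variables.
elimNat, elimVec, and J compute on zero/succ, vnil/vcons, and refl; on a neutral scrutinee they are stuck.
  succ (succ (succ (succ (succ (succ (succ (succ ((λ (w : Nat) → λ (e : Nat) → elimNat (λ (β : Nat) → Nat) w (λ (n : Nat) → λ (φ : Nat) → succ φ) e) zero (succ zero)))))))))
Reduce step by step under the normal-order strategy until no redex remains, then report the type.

normal-order reduction sequence:
  succ (succ (succ (succ (succ (succ (succ (succ ((λ (w : Nat) → λ (e : Nat) → elimNat (λ (β : Nat) → Nat) w (λ (n : Nat) → λ (φ : Nat) → succ φ) e) zero (succ zero)))))))))
  ~> succ (succ (succ (succ (succ (succ (succ (succ ((λ (w : Nat) → elimNat (λ (e : Nat) → Nat) zero (λ (β : Nat) → λ (n : Nat) → succ n) w) (succ zero)))))))))
  ~> succ (succ (succ (succ (succ (succ (succ (succ (elimNat (λ (w : Nat) → Nat) zero (λ (e : Nat) → λ (β : Nat) → succ β) (succ zero)))))))))
  ~> succ (succ (succ (succ (succ (succ (succ (succ ((λ (w : Nat) → λ (e : Nat) → succ e) zero (elimNat (λ (β : Nat) → Nat) zero (λ (n : Nat) → λ (φ : Nat) → succ φ) zero)))))))))
  ~> succ (succ (succ (succ (succ (succ (succ (succ ((λ (w : Nat) → succ w) (elimNat (λ (e : Nat) → Nat) zero (λ (β : Nat) → λ (n : Nat) → succ n) zero)))))))))
  ~> succ (succ (succ (succ (succ (succ (succ (succ (succ (elimNat (λ (w : Nat) → Nat) zero (λ (e : Nat) → λ (β : Nat) → succ β) zero)))))))))
  ~> succ (succ (succ (succ (succ (succ (succ (succ (succ zero))))))))
the term's type:
  Nat


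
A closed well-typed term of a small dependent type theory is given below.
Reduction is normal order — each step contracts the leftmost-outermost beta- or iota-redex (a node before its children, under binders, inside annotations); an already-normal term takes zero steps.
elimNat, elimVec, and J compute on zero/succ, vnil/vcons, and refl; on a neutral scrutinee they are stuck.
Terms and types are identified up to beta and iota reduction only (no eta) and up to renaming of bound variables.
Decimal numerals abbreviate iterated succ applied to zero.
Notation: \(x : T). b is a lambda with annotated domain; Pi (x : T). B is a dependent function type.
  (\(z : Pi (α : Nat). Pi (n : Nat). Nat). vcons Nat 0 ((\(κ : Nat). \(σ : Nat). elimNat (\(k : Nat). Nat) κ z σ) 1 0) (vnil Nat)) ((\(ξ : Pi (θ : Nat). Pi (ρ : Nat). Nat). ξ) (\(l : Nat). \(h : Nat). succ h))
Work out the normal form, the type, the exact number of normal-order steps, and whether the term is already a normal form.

reduced normal form:
  vcons Nat 0 1 (vnil Nat)
inferred type:
  Vec Nat 1
reduction steps (normal order): 4
term was already normal: no
first redex: a beta-redex


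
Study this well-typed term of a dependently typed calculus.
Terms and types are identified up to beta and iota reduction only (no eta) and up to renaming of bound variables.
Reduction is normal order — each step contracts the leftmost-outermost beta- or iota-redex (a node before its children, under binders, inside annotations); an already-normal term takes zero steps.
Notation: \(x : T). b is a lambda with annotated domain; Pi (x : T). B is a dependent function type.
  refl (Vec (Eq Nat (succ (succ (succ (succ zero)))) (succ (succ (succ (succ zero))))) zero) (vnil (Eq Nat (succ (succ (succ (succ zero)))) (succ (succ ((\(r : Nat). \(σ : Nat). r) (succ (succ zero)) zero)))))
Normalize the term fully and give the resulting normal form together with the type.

resulting normal form:
  refl (Vec (Eq Nat (succ (succ (succ (succ zero)))) (succ (succ (succ (succ zero))))) zero) (vnil (Eq Nat (succ (succ (succ (succ zero)))) (succ (succ (succ (succ zero))))))
inferred type:
  Eq (Vec (Eq Nat (succ (succ (succ (succ zero)))) (succ (succ (succ (succ zero))))) zero) (vnil (Eq Nat (succ (succ (succ (succ zero)))) (succ (succ (succ (succ zero)))))) (vnil (Eq Nat (succ (succ (succ (succ zero)))) (succ (succ (succ (succ zero))))))


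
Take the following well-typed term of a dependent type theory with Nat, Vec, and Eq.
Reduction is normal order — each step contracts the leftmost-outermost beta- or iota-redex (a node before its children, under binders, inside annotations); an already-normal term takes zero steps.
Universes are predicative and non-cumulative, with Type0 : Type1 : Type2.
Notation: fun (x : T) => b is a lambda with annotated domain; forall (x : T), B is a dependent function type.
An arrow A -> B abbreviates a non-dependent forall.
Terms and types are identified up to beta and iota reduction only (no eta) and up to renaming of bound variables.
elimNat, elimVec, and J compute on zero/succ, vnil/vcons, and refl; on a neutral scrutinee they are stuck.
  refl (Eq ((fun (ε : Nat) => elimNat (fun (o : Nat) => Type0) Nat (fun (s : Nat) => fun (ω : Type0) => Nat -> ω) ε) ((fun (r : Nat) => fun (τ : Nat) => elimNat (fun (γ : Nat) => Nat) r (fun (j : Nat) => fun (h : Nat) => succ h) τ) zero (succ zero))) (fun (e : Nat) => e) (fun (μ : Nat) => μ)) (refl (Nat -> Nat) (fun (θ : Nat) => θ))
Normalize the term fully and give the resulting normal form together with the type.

normal form:
  refl (Eq (Nat -> Nat) (fun (ε : Nat) => ε) (fun (o : Nat) => o)) (refl (Nat -> Nat) (fun (s : Nat) => s))
type:
  Eq (Eq (Nat -> Nat) (fun (ε : Nat) => ε) (fun (o : Nat) => o)) (refl (Nat -> Nat) (fun (s : Nat) => s)) (refl (Nat -> Nat) (fun (ω : Nat) => ω))


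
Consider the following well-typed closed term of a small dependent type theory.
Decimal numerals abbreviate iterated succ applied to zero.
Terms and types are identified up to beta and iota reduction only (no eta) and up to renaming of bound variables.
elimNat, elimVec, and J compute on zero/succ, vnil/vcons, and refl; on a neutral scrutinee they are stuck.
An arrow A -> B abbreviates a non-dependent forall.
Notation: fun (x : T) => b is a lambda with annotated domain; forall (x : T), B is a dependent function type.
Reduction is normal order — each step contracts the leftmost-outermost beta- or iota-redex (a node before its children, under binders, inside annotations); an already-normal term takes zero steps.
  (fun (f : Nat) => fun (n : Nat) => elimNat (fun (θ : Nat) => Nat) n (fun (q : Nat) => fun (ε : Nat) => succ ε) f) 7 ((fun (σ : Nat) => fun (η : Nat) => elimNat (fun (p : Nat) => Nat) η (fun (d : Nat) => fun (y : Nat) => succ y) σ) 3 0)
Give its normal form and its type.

resulting normal form:
  10
the term's type:
  Nat


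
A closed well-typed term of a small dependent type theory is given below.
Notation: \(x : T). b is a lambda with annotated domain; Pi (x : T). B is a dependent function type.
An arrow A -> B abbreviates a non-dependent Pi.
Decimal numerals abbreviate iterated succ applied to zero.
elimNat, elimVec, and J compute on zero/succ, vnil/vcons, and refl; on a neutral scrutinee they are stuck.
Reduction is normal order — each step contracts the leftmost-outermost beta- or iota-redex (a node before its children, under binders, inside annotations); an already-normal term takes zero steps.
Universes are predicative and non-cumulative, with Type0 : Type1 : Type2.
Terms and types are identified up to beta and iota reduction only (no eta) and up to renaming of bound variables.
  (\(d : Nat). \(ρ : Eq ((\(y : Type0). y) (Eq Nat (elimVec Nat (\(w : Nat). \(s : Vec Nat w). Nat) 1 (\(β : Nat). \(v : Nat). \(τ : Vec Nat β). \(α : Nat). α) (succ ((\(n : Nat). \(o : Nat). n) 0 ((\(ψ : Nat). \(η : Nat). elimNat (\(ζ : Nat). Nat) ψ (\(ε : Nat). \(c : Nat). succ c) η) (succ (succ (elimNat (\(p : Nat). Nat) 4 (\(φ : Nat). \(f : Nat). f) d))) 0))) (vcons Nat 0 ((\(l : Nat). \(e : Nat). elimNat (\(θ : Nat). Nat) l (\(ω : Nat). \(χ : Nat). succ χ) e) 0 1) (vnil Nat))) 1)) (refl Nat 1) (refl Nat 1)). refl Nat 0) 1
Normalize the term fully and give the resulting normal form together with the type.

reduced normal form:
  \(d : Eq (Eq Nat 1 1) (refl Nat 1) (refl Nat 1)). refl Nat 0
the term's type:
  Eq (Eq Nat 1 1) (refl Nat 1) (refl Nat 1) -> Eq Nat 0 0
observation: the leftmost-outermost redex is a beta-redex, and normalization takes 8 steps.


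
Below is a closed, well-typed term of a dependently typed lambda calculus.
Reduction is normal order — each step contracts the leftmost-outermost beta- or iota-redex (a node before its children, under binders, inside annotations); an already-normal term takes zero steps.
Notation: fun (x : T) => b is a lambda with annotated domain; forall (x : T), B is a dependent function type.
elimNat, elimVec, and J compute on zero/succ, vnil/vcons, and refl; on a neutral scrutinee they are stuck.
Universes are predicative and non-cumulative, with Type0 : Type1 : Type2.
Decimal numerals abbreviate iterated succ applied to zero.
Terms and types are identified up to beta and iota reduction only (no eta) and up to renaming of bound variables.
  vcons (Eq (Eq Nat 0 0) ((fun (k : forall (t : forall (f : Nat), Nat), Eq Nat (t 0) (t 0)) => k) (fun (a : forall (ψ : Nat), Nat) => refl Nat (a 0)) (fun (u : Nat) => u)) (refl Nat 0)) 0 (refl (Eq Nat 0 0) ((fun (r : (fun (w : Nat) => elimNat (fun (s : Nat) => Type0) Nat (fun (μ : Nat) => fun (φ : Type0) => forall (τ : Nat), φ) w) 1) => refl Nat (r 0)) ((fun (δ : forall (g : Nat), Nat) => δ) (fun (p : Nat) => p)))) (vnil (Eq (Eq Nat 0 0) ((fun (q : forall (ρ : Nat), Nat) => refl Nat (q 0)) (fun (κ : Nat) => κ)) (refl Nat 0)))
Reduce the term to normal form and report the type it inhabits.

resulting normal form:
  vcons (Eq (Eq Nat 0 0) (refl Nat 0) (refl Nat 0)) 0 (refl (Eq Nat 0 0) (refl Nat 0)) (vnil (Eq (Eq Nat 0 0) (refl Nat 0) (refl Nat 0)))
inferred type:
  Vec (Eq (Eq Nat 0 0) (refl Nat 0) (refl Nat 0)) 1
observation: the first redex contracted is a beta-redex; the normal form is reached in 8 normal-order steps.


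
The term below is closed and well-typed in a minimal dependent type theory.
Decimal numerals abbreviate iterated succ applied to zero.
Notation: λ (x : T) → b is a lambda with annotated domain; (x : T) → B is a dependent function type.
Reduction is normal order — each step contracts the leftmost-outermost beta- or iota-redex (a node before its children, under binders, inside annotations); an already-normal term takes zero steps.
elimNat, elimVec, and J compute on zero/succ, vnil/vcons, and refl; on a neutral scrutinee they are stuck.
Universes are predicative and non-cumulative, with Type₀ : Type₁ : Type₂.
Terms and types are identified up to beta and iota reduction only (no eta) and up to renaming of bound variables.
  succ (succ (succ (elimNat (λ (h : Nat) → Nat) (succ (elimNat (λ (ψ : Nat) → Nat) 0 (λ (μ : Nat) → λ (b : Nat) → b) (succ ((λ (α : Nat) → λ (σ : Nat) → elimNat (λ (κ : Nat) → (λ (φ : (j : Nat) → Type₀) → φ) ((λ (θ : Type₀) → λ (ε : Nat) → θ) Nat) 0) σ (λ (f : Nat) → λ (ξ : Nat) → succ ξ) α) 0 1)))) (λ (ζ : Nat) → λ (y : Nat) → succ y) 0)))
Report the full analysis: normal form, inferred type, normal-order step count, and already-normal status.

resulting normal form:
  4
the term's type:
  Nat
steps to reach normal form (normal order): 11
term was already normal: no
first redex: an elimNat iota-redex


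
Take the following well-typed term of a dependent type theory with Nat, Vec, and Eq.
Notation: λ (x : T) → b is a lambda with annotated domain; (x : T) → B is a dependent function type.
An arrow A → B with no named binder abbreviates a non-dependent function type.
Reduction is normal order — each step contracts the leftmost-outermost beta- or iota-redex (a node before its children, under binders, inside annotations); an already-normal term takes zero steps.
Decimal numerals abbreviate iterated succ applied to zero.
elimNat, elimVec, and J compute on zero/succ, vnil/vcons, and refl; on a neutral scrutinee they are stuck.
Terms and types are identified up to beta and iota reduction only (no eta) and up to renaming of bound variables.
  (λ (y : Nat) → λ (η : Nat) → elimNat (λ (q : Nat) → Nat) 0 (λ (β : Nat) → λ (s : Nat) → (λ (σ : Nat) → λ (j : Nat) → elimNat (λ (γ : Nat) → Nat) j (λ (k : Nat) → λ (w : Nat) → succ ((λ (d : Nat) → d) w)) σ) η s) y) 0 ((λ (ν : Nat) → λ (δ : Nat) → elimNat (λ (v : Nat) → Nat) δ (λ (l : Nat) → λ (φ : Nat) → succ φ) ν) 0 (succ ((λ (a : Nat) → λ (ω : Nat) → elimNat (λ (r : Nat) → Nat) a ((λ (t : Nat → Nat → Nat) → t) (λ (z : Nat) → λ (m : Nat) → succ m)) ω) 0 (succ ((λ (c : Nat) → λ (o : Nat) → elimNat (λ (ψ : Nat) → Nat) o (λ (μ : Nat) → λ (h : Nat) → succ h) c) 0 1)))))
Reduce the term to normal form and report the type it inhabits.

normal form:
  0
type:
  Nat
observation: the term reaches its normal form after 3 normal-order steps.


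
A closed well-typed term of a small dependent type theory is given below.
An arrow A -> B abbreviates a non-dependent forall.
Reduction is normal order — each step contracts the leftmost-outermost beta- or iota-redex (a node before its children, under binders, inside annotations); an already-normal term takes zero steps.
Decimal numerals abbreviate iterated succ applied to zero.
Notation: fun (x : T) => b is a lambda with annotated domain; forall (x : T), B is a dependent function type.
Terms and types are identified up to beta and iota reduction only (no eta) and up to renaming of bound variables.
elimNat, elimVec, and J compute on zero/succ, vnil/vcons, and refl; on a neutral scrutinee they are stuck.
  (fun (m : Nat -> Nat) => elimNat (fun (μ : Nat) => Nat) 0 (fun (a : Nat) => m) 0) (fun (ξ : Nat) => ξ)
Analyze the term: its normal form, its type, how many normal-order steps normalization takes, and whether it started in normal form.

normal form:
  0
inferred type:
  Nat
normal-order step count: 2
term was already normal: no
first contracted redex: a beta-redex


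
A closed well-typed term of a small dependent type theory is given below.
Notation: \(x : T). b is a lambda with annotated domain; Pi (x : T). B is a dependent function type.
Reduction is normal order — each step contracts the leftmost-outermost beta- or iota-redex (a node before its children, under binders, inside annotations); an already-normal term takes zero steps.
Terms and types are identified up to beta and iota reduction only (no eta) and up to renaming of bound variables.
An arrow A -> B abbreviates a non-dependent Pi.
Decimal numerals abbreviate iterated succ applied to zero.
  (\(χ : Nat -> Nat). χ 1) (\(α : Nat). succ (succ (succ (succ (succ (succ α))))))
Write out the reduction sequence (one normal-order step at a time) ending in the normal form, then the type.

normal-order reduction:
  (\(χ : Nat -> Nat). χ 1) (\(α : Nat). succ (succ (succ (succ (succ (succ α))))))
  ~> (\(χ : Nat). succ (succ (succ (succ (succ (succ χ)))))) 1
  ~> 7
inferred type:
  Nat


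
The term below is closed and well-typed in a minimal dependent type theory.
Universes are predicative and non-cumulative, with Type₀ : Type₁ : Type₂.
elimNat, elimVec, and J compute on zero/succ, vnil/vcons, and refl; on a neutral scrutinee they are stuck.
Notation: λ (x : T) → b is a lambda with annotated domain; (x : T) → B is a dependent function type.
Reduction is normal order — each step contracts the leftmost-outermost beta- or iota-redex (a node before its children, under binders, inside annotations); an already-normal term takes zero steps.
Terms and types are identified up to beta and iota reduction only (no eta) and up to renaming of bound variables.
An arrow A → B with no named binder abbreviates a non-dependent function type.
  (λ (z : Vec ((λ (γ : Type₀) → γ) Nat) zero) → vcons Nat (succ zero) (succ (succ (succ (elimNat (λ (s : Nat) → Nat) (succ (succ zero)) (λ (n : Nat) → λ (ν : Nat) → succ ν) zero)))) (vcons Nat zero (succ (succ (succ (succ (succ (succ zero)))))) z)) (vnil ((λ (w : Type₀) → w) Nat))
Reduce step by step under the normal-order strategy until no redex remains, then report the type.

normal-order reduction sequence:
  (λ (z : Vec ((λ (γ : Type₀) → γ) Nat) zero) → vcons Nat (succ zero) (succ (succ (succ (elimNat (λ (s : Nat) → Nat) (succ (succ zero)) (λ (n : Nat) → λ (ν : Nat) → succ ν) zero)))) (vcons Nat zero (succ (succ (succ (succ (succ (succ zero)))))) z)) (vnil ((λ (w : Type₀) → w) Nat))
  ~> vcons Nat (succ zero) (succ (succ (succ (elimNat (λ (z : Nat) → Nat) (succ (succ zero)) (λ (γ : Nat) → λ (s : Nat) → succ s) zero)))) (vcons Nat zero (succ (succ (succ (succ (succ (succ zero)))))) (vnil ((λ (n : Type₀) → n) Nat)))
  ~> vcons Nat (succ zero) (succ (succ (succ (succ (succ zero))))) (vcons Nat zero (succ (succ (succ (succ (succ (succ zero)))))) (vnil ((λ (z : Type₀) → z) Nat)))
  ~> vcons Nat (succ zero) (succ (succ (succ (succ (succ zero))))) (vcons Nat zero (succ (succ (succ (succ (succ (succ zero)))))) (vnil Nat))
inferred type:
  Vec Nat (succ (succ zero))


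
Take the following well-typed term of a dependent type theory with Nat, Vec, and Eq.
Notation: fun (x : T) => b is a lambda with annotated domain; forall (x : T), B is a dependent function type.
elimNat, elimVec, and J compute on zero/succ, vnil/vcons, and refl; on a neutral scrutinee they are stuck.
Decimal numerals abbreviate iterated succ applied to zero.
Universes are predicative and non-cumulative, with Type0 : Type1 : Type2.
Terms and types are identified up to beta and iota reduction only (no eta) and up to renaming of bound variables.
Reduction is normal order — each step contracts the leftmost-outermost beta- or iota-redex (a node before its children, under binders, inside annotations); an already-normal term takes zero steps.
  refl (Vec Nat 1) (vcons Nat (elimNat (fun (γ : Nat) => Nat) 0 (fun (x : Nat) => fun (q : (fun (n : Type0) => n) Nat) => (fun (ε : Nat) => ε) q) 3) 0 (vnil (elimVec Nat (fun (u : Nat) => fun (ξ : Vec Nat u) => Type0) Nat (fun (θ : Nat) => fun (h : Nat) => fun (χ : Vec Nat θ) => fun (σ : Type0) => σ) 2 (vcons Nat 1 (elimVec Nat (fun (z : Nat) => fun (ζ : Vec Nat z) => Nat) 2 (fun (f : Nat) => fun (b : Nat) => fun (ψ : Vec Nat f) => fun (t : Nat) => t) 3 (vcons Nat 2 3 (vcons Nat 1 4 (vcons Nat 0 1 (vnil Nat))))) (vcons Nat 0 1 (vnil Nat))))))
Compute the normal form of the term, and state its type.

reduced normal form:
  refl (Vec Nat 1) (vcons Nat 0 0 (vnil Nat))
type:
  Eq (Vec Nat 1) (vcons Nat 0 0 (vnil Nat)) (vcons Nat 0 0 (vnil Nat))
observation: normalization takes exactly 24 steps under the normal-order strategy.


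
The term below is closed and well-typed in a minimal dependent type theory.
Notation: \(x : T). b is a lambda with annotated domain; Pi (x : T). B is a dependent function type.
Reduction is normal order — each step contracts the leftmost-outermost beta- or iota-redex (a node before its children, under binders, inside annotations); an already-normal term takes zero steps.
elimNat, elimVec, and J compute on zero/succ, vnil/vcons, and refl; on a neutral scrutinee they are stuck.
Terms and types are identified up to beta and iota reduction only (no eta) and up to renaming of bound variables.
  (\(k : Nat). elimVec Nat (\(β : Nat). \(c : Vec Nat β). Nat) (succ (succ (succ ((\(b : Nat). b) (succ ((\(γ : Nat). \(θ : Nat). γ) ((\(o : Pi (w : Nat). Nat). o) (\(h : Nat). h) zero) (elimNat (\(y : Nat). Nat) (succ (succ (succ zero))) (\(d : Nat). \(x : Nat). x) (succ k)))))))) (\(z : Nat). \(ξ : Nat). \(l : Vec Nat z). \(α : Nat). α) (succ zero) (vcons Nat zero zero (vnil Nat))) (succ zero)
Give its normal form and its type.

reduced normal form:
  succ (succ (succ (succ zero)))
inferred type:
  Nat


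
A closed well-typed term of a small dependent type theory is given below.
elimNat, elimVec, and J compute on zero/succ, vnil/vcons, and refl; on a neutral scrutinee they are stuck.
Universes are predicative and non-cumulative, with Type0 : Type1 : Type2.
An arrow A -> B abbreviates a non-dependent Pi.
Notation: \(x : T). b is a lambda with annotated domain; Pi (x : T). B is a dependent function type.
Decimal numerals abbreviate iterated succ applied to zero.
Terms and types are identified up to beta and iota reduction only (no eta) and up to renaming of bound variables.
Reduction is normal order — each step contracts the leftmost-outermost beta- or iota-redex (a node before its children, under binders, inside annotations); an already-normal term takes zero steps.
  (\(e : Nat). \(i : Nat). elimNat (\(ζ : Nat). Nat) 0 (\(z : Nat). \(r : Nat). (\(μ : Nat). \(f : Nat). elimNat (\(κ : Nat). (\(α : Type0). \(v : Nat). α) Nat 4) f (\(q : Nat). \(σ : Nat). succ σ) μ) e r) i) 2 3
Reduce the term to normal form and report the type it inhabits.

normal form:
  6
the term's type:
  Nat
observation: the leftmost-outermost redex is a beta-redex, and normalization takes 39 steps.


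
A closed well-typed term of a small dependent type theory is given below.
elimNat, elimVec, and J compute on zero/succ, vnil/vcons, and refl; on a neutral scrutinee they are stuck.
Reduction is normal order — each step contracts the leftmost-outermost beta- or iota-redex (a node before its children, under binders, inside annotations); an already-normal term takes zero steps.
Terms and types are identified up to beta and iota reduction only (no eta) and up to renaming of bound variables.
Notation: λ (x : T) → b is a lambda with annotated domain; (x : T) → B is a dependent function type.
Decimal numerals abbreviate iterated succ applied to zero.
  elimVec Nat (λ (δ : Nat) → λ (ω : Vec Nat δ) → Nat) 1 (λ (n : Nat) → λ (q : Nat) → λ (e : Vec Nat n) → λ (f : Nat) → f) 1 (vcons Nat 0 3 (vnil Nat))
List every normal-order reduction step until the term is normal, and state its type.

normal-order reduction:
  elimVec Nat (λ (δ : Nat) → λ (ω : Vec Nat δ) → Nat) 1 (λ (n : Nat) → λ (q : Nat) → λ (e : Vec Nat n) → λ (f : Nat) → f) 1 (vcons Nat 0 3 (vnil Nat))
  ~> (λ (δ : Nat) → λ (ω : Nat) → λ (n : Vec Nat δ) → λ (q : Nat) → q) 0 3 (vnil Nat) (elimVec Nat (λ (e : Nat) → λ (f : Vec Nat e) → Nat) 1 (λ (β : Nat) → λ (η : Nat) → λ (s : Vec Nat β) → λ (x : Nat) → x) 0 (vnil Nat))
  ~> (λ (δ : Nat) → λ (ω : Vec Nat 0) → λ (n : Nat) → n) 3 (vnil Nat) (elimVec Nat (λ (q : Nat) → λ (e : Vec Nat q) → Nat) 1 (λ (f : Nat) → λ (β : Nat) → λ (η : Vec Nat f) → λ (s : Nat) → s) 0 (vnil Nat))
  ~> (λ (δ : Vec Nat 0) → λ (ω : Nat) → ω) (vnil Nat) (elimVec Nat (λ (n : Nat) → λ (q : Vec Nat n) → Nat) 1 (λ (e : Nat) → λ (f : Nat) → λ (β : Vec Nat e) → λ (η : Nat) → η) 0 (vnil Nat))
  ~> (λ (δ : Nat) → δ) (elimVec Nat (λ (ω : Nat) → λ (n : Vec Nat ω) → Nat) 1 (λ (q : Nat) → λ (e : Nat) → λ (f : Vec Nat q) → λ (β : Nat) → β) 0 (vnil Nat))
  ~> elimVec Nat (λ (δ : Nat) → λ (ω : Vec Nat δ) → Nat) 1 (λ (n : Nat) → λ (q : Nat) → λ (e : Vec Nat n) → λ (f : Nat) → f) 0 (vnil Nat)
  ~> 1
type:
  Nat


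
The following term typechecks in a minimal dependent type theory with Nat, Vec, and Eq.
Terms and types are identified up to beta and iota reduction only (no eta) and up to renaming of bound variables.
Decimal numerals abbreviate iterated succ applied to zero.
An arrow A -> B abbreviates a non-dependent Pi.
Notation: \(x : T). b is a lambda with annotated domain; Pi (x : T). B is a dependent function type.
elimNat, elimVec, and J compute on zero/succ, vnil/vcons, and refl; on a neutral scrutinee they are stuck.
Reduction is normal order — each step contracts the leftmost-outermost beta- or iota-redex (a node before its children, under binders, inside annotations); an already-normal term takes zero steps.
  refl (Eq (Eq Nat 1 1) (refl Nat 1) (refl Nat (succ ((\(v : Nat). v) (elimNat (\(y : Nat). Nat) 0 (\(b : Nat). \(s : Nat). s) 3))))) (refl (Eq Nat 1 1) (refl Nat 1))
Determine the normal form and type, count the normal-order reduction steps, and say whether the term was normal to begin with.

reduced normal form:
  refl (Eq (Eq Nat 1 1) (refl Nat 1) (refl Nat 1)) (refl (Eq Nat 1 1) (refl Nat 1))
the term's type:
  Eq (Eq (Eq Nat 1 1) (refl Nat 1) (refl Nat 1)) (refl (Eq Nat 1 1) (refl Nat 1)) (refl (Eq Nat 1 1) (refl Nat 1))
steps to reach normal form (normal order): 11
started in normal form: no
first redex: a beta-redex


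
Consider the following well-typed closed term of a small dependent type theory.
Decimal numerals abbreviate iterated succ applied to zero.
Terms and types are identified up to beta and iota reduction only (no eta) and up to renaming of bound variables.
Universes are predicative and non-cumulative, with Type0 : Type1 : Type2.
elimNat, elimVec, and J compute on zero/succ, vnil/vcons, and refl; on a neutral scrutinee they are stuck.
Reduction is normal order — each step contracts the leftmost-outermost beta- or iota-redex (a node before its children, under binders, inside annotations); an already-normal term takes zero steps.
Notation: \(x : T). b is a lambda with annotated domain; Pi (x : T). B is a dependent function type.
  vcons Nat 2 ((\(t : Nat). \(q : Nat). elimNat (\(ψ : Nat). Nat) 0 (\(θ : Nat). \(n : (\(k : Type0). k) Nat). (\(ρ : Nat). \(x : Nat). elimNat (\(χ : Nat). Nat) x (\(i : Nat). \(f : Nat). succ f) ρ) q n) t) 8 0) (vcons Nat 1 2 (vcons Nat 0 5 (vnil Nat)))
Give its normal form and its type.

normal form:
  vcons Nat 2 0 (vcons Nat 1 2 (vcons Nat 0 5 (vnil Nat)))
inferred type:
  Vec Nat 3


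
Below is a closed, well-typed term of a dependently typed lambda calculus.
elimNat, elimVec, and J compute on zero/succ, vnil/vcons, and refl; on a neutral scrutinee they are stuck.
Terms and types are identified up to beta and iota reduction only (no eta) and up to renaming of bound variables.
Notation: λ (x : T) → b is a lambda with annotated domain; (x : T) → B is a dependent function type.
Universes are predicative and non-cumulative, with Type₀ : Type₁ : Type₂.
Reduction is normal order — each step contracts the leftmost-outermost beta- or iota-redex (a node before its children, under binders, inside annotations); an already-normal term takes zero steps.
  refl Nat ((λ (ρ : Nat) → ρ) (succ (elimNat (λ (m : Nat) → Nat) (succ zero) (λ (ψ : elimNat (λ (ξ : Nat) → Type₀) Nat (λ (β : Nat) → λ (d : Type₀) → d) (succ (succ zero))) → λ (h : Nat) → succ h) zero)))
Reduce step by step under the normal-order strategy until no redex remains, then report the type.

normal-order reduction sequence:
  refl Nat ((λ (ρ : Nat) → ρ) (succ (elimNat (λ (m : Nat) → Nat) (succ zero) (λ (ψ : elimNat (λ (ξ : Nat) → Type₀) Nat (λ (β : Nat) → λ (d : Type₀) → d) (succ (succ zero))) → λ (h : Nat) → succ h) zero)))
  ~> refl Nat (succ (elimNat (λ (ρ : Nat) → Nat) (succ zero) (λ (m : elimNat (λ (ψ : Nat) → Type₀) Nat (λ (ξ : Nat) → λ (β : Type₀) → β) (succ (succ zero))) → λ (d : Nat) → succ d) zero))
  ~> refl Nat (succ (succ zero))
the term's type:
  Eq Nat (succ (succ zero)) (succ (succ zero))
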